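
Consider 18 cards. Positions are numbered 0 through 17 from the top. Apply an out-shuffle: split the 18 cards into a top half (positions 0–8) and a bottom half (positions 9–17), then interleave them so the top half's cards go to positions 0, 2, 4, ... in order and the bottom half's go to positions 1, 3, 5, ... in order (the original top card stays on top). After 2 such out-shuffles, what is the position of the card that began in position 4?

Track the card's position through each out-shuffle:
4 → 8 → 16

16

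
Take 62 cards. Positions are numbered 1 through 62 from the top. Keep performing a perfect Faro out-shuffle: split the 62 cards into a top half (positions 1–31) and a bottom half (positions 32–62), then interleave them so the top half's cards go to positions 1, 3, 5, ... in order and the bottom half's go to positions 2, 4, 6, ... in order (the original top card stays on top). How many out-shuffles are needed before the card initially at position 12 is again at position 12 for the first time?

Follow position 12 under repeated out-shuffles:
12 → 23 → 45 → 28 → 55 → 48 → 34 → 6 → ... → 12 (length 60)
It first returns after 60 out-shuffles.

60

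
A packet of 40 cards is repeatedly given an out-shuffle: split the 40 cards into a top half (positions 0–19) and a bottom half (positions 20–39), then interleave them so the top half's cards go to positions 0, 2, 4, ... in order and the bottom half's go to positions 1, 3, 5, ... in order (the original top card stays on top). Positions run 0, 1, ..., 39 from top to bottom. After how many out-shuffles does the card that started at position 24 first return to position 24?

12

Follow position 24 under repeated out-shuffles:
24 → 9 → 18 → 36 → 33 → 27 → 15 → 30 → 21 → 3 → 6 → 12 → 24
It first returns after 12 out-shuffles.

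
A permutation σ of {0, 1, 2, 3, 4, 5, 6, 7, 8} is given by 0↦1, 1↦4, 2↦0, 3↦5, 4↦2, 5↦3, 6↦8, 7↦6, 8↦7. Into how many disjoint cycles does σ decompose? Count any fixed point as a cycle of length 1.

Cycle decomposition: (0 1 4 2) (3 5) (6 8 7).
3 cycles.

3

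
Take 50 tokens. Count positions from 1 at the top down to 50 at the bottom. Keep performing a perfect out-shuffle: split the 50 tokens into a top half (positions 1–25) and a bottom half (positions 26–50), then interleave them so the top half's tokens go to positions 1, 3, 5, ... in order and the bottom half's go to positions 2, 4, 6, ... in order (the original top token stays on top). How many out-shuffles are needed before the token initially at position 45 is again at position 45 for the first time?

21

Follow position 45 under repeated out-shuffles:
45 → 40 → 30 → 10 → 19 → 37 → 24 → 47 → ... → 45 (length 21)
It first returns after 21 out-shuffles.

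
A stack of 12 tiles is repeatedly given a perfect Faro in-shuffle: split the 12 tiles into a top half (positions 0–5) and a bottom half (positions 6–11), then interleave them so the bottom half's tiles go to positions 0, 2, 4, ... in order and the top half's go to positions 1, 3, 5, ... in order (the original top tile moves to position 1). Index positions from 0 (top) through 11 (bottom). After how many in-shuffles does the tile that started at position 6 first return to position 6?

12

Follow position 6 under repeated in-shuffles:
6 → 0 → 1 → 3 → 7 → 2 → 5 → 11 → 10 → 8 → 4 → 9 → 6
It first returns after 12 in-shuffles.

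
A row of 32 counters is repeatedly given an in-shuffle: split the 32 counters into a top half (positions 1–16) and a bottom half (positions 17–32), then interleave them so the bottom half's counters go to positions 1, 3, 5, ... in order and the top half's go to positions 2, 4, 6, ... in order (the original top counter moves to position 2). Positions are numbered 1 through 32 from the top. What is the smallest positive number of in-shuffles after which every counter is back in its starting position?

10

The in-shuffle permutes the 32 positions with cycle lengths [2, 10, 10, 10].
Every counter is home exactly when every cycle has completed a whole number of laps, i.e. after lcm(2, 10) = 10 in-shuffles.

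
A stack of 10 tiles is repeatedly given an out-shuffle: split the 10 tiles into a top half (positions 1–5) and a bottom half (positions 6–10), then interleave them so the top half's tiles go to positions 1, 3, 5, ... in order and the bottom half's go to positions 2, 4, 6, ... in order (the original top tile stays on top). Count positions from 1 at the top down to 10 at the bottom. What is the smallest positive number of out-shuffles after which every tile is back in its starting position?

6

The out-shuffle permutes the 10 positions with cycle lengths [1, 1, 2, 6].
Every tile is home exactly when every cycle has completed a whole number of laps, i.e. after lcm(1, 2, 6) = 6 out-shuffles.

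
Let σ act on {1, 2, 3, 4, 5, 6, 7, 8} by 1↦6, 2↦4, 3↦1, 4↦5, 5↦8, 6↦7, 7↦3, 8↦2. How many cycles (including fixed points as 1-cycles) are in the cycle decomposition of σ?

Cycle decomposition: (1 6 7 3) (2 4 5 8).
2 cycles.

2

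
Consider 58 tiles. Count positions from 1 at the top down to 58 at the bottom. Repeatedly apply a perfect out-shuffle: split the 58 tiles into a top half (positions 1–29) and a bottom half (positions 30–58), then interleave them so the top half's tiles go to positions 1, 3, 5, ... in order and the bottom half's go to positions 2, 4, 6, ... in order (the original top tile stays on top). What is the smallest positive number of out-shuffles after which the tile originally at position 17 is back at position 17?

18

Follow position 17 under repeated out-shuffles:
17 → 33 → 8 → 15 → 29 → 57 → 56 → 54 → 50 → 42 → 26 → 51 → 44 → 30 → 2 → 3 → 5 → 9 → 17
It first returns after 18 out-shuffles.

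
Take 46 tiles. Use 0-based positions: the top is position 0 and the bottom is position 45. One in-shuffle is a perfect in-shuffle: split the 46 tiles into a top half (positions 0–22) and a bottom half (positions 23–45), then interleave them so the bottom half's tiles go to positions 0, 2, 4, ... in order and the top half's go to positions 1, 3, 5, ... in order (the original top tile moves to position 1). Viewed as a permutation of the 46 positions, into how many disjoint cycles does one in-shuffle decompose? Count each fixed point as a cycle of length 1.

Trace each unvisited position around until it returns:
(0 1 3 7 15 31 ... len 23) (4 9 19 39 32 18 ... len 23)
2 cycles in total.

2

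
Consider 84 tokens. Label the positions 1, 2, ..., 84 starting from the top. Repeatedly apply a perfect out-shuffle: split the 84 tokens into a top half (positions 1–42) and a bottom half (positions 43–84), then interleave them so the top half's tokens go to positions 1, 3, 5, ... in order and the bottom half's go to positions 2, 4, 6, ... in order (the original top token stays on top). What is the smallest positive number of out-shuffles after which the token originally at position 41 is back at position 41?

Follow position 41 under repeated out-shuffles:
41 → 81 → 78 → 72 → 60 → 36 → 71 → 58 → ... → 41 (length 82)
It first returns after 82 out-shuffles.

82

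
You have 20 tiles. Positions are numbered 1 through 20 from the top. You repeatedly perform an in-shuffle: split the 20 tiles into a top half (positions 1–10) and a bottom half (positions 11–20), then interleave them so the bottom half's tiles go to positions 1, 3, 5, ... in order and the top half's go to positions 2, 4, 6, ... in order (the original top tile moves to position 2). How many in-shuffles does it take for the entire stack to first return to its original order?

6

The in-shuffle permutes the 20 positions with cycle lengths [2, 3, 3, 6, 6].
Every tile is home exactly when every cycle has completed a whole number of laps, i.e. after lcm(2, 3, 6) = 6 in-shuffles.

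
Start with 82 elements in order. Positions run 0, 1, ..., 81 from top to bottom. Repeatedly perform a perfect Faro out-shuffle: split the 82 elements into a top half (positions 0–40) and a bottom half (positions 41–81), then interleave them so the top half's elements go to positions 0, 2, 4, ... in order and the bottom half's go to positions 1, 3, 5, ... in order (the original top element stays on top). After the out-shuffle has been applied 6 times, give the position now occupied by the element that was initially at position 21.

Track the element's position through each out-shuffle:
21 → 42 → 3 → 6 → 12 → 24 → 48

48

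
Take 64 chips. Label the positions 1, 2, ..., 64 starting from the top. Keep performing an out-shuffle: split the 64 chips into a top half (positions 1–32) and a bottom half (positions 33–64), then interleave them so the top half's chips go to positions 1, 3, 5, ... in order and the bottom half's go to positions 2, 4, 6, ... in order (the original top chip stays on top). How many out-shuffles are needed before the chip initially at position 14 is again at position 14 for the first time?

Follow position 14 under repeated out-shuffles:
14 → 27 → 53 → 42 → 20 → 39 → 14
It first returns after 6 out-shuffles.

6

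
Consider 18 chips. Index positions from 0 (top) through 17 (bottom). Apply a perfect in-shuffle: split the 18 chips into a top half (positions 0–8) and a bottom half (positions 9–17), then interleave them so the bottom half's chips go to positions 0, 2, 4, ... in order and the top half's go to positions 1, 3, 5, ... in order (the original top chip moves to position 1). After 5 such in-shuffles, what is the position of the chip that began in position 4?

7

Track the chip's position through each in-shuffle:
4 → 9 → 0 → 1 → 3 → 7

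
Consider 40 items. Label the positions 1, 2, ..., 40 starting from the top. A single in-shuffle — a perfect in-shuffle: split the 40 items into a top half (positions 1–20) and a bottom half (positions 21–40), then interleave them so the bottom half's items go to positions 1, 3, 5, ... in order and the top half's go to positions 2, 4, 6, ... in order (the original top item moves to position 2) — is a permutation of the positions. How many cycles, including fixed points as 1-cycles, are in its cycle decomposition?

2

Trace each unvisited position around until it returns:
(1 2 4 8 16 32 ... len 20) (3 6 12 24 7 14 ... len 20)
2 cycles in total.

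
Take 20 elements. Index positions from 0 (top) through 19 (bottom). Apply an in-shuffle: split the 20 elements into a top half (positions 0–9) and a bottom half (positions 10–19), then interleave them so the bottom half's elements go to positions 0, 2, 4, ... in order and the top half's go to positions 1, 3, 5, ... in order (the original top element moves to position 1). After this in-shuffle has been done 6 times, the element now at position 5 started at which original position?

Work backwards from position 5, undoing one in-shuffle at a time:
5 ← 2 ← 11 ← 5 ← 2 ← 11 ← 5
So the element now at position 5 started at position 5.

5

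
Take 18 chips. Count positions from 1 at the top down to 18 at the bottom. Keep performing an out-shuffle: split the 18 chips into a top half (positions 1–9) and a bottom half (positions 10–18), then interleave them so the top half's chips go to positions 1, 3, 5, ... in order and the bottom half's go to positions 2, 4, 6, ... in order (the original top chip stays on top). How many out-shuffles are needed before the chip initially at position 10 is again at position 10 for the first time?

8

Follow position 10 under repeated out-shuffles:
10 → 2 → 3 → 5 → 9 → 17 → 16 → 14 → 10
It first returns after 8 out-shuffles.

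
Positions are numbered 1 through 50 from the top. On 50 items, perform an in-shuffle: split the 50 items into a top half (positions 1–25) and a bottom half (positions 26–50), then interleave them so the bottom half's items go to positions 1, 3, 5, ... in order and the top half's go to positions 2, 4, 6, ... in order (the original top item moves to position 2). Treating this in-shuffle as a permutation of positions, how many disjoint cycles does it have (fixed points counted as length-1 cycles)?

Trace each unvisited position around until it returns:
(1 2 4 8 16 32 13 26) (3 6 12 24 48 45 39 27) (5 10 20 40 29 7 14 28) (9 18 36 21 42 33 15 30) (11 22 44 37 23 46 41 31) (17 34) (19 38 25 50 49 47 43 35)
7 cycles in total.

7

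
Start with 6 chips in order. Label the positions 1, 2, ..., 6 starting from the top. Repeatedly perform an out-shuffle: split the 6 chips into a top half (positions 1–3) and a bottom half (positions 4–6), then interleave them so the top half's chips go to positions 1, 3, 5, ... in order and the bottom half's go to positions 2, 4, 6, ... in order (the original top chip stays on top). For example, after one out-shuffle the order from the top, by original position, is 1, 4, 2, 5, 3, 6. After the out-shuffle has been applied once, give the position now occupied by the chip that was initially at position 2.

3

Track the chip's position through each out-shuffle:
2 → 3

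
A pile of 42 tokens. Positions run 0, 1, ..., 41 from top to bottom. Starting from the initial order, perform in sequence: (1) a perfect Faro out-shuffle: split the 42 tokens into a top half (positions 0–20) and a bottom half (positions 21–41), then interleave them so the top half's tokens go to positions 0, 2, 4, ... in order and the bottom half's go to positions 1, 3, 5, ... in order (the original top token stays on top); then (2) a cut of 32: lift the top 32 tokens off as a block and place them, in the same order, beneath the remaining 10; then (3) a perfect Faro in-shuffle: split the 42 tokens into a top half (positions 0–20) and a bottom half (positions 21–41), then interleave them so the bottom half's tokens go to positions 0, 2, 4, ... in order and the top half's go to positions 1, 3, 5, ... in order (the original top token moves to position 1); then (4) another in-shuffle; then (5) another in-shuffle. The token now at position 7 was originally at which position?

16

Undo the operations in reverse order, starting from position 7:
  undo op 5 (in-shuffle, from top half): 7 ← 3
  undo op 4 (in-shuffle, from top half): 3 ← 1
  undo op 3 (in-shuffle, from top half): 1 ← 0
  undo op 2 (cut 32): 0 ← 32
  undo op 1 (out-shuffle, from top half): 32 ← 16
So the token at position 7 came from original position 16.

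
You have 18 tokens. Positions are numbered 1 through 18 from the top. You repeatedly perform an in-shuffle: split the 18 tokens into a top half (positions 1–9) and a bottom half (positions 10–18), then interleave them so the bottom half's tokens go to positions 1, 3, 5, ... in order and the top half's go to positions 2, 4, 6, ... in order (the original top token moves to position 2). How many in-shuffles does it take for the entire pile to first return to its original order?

The in-shuffle permutes the 18 positions with cycle lengths [18].
Every token is home exactly when every cycle has completed a whole number of laps, i.e. after lcm(18) = 18 in-shuffles.

18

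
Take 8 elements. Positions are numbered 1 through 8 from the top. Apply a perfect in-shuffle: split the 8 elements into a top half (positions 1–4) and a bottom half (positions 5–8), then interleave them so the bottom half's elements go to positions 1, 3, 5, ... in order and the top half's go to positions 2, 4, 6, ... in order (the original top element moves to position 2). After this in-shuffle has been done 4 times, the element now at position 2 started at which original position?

8

Work backwards from position 2, undoing one in-shuffle at a time:
2 ← 1 ← 5 ← 7 ← 8
So the element now at position 2 started at position 8.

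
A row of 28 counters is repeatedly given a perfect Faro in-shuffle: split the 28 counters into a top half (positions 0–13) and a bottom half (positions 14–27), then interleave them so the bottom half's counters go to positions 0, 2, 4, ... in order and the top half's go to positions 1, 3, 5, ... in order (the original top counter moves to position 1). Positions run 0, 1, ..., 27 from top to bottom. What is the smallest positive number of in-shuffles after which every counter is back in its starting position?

The in-shuffle permutes the 28 positions with cycle lengths [28].
Every counter is home exactly when every cycle has completed a whole number of laps, i.e. after lcm(28) = 28 in-shuffles.

28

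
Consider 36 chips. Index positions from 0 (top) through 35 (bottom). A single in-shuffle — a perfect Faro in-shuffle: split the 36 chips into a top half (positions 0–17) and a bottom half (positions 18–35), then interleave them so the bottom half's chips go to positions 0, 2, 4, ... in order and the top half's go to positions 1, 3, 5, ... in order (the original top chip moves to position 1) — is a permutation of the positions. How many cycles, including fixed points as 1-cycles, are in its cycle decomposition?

1

Trace each unvisited position around until it returns:
(0 1 3 7 15 31 ... len 36)
1 cycle in total.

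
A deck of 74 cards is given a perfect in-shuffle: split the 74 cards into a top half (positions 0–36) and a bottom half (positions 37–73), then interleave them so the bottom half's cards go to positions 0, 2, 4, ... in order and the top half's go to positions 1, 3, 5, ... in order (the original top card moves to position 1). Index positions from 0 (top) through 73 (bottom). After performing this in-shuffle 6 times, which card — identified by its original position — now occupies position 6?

Work backwards from position 6, undoing one in-shuffle at a time:
6 ← 40 ← 57 ← 28 ← 51 ← 25 ← 12
So the card now at position 6 started at position 12.

12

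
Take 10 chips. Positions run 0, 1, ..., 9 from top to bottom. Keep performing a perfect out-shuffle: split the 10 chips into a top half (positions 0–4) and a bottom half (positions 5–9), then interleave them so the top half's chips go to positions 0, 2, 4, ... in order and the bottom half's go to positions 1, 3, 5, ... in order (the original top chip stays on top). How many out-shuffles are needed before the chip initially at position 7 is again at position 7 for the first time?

6

Follow position 7 under repeated out-shuffles:
7 → 5 → 1 → 2 → 4 → 8 → 7
It first returns after 6 out-shuffles.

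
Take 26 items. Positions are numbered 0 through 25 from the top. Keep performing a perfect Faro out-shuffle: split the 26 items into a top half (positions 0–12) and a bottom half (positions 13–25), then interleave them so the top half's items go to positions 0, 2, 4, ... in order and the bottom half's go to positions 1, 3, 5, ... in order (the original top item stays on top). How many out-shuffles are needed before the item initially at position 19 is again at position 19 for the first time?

20

Follow position 19 under repeated out-shuffles:
19 → 13 → 1 → 2 → 4 → 8 → 16 → 7 → 14 → 3 → 6 → 12 → 24 → 23 → 21 → 17 → 9 → 18 → 11 → 22 → 19
It first returns after 20 out-shuffles.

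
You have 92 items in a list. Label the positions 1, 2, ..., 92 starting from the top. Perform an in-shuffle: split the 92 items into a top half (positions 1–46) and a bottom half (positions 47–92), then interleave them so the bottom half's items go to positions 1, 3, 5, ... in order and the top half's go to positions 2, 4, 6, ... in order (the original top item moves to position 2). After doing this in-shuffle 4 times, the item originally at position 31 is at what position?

Track the item's position through each in-shuffle:
31 → 62 → 31 → 62 → 31

31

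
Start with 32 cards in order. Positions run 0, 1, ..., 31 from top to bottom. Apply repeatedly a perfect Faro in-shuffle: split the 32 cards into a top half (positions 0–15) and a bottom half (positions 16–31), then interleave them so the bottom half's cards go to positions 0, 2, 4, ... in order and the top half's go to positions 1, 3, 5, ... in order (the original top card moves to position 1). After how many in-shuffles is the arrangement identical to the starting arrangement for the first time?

The in-shuffle permutes the 32 positions with cycle lengths [2, 10, 10, 10].
Every card is home exactly when every cycle has completed a whole number of laps, i.e. after lcm(2, 10) = 10 in-shuffles.

10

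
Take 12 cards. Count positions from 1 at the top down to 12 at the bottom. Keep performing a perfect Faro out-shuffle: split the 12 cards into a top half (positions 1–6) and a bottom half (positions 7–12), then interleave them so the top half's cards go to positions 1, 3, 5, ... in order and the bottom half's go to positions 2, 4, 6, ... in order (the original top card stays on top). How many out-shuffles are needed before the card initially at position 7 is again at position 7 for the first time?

Follow position 7 under repeated out-shuffles:
7 → 2 → 3 → 5 → 9 → 6 → 11 → 10 → 8 → 4 → 7
It first returns after 10 out-shuffles.

10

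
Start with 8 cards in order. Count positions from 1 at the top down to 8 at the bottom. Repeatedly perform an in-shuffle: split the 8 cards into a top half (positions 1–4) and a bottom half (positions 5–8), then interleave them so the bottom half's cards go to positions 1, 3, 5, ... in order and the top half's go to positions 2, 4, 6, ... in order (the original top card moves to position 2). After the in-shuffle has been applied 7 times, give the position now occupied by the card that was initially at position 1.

2

Track the card's position through each in-shuffle:
1 → 2 → 4 → 8 → 7 → 5 → 1 → 2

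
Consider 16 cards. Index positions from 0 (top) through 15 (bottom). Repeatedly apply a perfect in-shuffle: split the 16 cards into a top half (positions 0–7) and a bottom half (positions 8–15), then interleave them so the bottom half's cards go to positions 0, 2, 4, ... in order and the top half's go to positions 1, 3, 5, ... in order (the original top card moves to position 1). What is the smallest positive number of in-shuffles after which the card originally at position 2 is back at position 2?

Follow position 2 under repeated in-shuffles:
2 → 5 → 11 → 6 → 13 → 10 → 4 → 9 → 2
It first returns after 8 in-shuffles.

8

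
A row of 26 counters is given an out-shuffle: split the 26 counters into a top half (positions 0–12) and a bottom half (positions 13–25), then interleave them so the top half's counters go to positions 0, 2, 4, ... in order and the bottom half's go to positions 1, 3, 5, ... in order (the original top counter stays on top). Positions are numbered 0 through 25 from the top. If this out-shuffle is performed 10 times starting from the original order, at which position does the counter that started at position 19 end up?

6

Track the counter's position through each out-shuffle:
19 → 13 → 1 → 2 → 4 → 8 → 16 → 7 → 14 → 3 → 6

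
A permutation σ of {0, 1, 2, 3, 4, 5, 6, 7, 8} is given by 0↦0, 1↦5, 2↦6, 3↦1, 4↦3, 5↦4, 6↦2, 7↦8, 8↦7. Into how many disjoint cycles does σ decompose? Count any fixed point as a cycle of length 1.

Cycle decomposition: (0) (1 5 4 3) (2 6) (7 8).
4 cycles.

4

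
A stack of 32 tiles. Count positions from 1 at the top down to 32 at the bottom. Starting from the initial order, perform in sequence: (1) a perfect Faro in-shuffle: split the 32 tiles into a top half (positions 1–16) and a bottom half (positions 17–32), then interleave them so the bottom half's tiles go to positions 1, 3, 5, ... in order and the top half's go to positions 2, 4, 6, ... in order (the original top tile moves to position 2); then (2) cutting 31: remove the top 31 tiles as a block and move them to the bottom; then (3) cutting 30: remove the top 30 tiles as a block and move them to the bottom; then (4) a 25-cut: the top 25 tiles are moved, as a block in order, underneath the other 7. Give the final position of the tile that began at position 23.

23

Track the tile from position 23 forward through each operation:
  after op 1 (in-shuffle): 23 → 13
  after op 2 (cut 31): 13 → 14
  after op 3 (cut 30): 14 → 16
  after op 4 (cut 25): 16 → 23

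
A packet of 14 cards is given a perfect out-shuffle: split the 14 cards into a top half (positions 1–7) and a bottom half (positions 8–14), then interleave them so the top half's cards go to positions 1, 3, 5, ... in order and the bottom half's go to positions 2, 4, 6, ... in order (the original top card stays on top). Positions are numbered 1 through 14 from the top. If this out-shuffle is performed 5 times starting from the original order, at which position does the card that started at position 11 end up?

9

Track the card's position through each out-shuffle:
11 → 8 → 2 → 3 → 5 → 9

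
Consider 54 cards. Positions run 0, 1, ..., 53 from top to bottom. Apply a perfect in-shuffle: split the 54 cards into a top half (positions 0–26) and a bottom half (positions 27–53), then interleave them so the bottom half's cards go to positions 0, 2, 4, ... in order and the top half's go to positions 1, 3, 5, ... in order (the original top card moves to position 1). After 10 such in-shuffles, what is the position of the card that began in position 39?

39

Track the card's position through each in-shuffle:
39 → 24 → 49 → 44 → 34 → 14 → 29 → 4 → 9 → 19 → 39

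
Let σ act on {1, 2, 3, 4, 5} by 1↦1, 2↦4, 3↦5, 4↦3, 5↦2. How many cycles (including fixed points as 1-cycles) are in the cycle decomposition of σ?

2

Cycle decomposition: (1) (2 4 3 5).
2 cycles.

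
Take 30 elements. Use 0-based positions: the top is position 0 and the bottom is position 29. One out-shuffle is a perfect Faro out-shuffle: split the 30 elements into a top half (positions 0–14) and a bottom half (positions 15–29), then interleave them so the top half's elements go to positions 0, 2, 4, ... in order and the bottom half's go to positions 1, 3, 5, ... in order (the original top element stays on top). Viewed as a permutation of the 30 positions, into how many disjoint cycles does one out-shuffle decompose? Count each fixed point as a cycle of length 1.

3

Trace each unvisited position around until it returns:
(0) (1 2 4 8 16 3 ... len 28) (29)
3 cycles in total.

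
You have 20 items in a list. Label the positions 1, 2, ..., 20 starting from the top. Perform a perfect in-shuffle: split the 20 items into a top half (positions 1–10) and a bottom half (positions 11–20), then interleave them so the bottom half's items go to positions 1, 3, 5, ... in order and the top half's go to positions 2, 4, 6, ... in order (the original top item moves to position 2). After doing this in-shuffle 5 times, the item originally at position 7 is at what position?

Track the item's position through each in-shuffle:
7 → 14 → 7 → 14 → 7 → 14

14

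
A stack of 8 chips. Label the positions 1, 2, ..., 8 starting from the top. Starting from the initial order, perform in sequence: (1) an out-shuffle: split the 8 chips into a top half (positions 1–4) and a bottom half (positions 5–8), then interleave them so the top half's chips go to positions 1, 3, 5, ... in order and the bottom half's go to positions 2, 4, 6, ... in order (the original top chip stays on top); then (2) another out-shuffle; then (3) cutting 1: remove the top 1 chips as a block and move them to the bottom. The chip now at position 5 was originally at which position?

Undo the operations in reverse order, starting from position 5:
  undo op 3 (cut 1): 5 ← 6
  undo op 2 (out-shuffle, from bottom half): 6 ← 7
  undo op 1 (out-shuffle, from top half): 7 ← 4
So the chip at position 5 came from original position 4.

4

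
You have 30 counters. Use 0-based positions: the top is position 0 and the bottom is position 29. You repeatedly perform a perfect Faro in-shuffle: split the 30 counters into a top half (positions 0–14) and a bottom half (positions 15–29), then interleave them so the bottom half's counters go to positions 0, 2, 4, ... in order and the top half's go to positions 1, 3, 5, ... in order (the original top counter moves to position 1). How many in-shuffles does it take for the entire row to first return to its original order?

5

The in-shuffle permutes the 30 positions with cycle lengths [5, 5, 5, 5, 5, 5].
Every counter is home exactly when every cycle has completed a whole number of laps, i.e. after lcm(5) = 5 in-shuffles.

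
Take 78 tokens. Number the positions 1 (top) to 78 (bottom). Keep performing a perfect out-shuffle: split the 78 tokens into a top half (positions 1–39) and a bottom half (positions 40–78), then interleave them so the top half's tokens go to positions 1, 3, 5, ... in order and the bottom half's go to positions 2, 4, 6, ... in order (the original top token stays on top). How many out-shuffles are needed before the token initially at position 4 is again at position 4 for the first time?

Follow position 4 under repeated out-shuffles:
4 → 7 → 13 → 25 → 49 → 20 → 39 → 77 → ... → 4 (length 30)
It first returns after 30 out-shuffles.

30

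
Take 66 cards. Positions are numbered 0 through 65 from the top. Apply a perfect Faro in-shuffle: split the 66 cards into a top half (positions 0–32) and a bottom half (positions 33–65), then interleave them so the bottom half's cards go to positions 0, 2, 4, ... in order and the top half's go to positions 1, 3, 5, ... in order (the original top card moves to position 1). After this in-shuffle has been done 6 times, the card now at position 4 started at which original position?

42

Work backwards from position 4, undoing one in-shuffle at a time:
4 ← 35 ← 17 ← 8 ← 37 ← 18 ← 42
So the card now at position 4 started at position 42.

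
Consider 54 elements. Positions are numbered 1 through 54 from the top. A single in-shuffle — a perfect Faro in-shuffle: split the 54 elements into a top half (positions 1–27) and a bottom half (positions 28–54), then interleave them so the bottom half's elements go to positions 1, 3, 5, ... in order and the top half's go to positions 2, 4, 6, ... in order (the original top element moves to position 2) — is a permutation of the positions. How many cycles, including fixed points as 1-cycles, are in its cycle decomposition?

4

Trace each unvisited position around until it returns:
(1 2 4 8 16 32 ... len 20) (3 6 12 24 48 41 ... len 20) (5 10 20 40 25 50 45 35 15 30) (11 22 44 33)
4 cycles in total.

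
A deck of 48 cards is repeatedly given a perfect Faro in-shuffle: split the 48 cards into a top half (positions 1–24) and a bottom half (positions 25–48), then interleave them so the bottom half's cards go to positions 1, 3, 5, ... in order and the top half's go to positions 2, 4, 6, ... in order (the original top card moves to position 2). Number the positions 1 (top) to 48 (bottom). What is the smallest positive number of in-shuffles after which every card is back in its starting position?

The in-shuffle permutes the 48 positions with cycle lengths [3, 3, 21, 21].
Every card is home exactly when every cycle has completed a whole number of laps, i.e. after lcm(3, 21) = 21 in-shuffles.

21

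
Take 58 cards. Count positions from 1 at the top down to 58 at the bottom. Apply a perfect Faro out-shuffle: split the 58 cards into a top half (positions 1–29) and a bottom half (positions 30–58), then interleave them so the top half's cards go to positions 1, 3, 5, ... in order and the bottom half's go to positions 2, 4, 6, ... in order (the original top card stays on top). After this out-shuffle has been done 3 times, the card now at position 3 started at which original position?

Work backwards from position 3, undoing one out-shuffle at a time:
3 ← 2 ← 30 ← 44
So the card now at position 3 started at position 44.

44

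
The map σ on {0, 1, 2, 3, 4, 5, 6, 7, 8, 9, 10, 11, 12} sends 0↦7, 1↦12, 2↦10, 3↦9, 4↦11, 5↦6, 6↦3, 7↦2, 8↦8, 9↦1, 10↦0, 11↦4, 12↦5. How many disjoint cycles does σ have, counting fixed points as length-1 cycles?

Cycle decomposition: (0 7 2 10) (1 12 5 6 3 9) (4 11) (8).
4 cycles.

4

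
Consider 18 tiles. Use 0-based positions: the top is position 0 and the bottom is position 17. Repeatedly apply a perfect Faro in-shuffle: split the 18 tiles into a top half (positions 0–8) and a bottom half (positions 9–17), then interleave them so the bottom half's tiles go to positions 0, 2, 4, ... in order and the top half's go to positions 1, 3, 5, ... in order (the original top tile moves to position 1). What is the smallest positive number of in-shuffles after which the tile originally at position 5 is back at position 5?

18

Follow position 5 under repeated in-shuffles:
5 → 11 → 4 → 9 → 0 → 1 → 3 → 7 → 15 → 12 → 6 → 13 → 8 → 17 → 16 → 14 → 10 → 2 → 5
It first returns after 18 in-shuffles.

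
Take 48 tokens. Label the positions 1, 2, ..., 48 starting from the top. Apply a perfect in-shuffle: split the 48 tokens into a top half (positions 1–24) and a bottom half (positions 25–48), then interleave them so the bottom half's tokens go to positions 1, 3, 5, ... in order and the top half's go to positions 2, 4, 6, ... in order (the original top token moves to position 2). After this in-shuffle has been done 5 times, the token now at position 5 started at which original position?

17

Work backwards from position 5, undoing one in-shuffle at a time:
5 ← 27 ← 38 ← 19 ← 34 ← 17
So the token now at position 5 started at position 17.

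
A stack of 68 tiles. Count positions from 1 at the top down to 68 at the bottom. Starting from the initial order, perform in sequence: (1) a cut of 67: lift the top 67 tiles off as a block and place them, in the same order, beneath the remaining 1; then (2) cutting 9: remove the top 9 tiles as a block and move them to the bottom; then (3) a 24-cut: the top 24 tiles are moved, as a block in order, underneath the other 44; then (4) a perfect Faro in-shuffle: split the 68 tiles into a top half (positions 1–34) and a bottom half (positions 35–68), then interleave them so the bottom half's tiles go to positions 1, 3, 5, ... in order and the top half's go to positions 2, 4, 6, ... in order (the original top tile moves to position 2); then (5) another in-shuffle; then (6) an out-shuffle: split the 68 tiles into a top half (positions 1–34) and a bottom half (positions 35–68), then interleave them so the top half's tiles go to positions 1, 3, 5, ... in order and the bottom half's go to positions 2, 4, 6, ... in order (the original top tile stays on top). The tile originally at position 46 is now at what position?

Track the tile from position 46 forward through each operation:
  after op 1 (cut 67): 46 → 47
  after op 2 (cut 9): 47 → 38
  after op 3 (cut 24): 38 → 14
  after op 4 (in-shuffle): 14 → 28
  after op 5 (in-shuffle): 28 → 56
  after op 6 (out-shuffle): 56 → 44

44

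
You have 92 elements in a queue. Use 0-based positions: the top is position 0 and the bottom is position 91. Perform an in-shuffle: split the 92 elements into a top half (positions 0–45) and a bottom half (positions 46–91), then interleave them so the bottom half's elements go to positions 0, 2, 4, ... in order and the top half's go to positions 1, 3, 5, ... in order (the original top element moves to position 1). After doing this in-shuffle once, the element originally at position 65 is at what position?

Track the element's position through each in-shuffle:
65 → 38

38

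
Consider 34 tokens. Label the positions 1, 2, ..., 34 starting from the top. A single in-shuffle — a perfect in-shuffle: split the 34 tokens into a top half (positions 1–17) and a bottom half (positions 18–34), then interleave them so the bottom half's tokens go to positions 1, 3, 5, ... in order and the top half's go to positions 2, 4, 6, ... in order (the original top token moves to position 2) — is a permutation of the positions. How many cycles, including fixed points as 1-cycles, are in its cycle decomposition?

5

Trace each unvisited position around until it returns:
(1 2 4 8 16 32 ... len 12) (3 6 12 24 13 26 ... len 12) (5 10 20) (7 14 28 21) (15 30 25)
5 cycles in total.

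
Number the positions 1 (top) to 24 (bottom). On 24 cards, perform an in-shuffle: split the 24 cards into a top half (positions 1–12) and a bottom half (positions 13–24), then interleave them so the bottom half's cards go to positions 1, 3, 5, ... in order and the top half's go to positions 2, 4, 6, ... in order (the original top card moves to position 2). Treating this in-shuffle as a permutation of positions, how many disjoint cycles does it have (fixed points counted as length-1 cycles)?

2

Trace each unvisited position around until it returns:
(1 2 4 8 16 7 ... len 20) (5 10 20 15)
2 cycles in total.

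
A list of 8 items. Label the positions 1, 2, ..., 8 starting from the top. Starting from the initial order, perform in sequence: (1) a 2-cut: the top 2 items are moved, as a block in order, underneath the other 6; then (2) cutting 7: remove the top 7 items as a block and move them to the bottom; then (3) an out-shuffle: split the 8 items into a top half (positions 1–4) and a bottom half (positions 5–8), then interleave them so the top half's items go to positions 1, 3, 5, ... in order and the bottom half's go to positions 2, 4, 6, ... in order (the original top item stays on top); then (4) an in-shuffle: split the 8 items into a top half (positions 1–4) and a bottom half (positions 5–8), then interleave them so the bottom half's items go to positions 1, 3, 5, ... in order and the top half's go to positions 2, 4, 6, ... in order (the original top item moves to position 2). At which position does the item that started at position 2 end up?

2

Track the item from position 2 forward through each operation:
  after op 1 (cut 2): 2 → 8
  after op 2 (cut 7): 8 → 1
  after op 3 (out-shuffle): 1 → 1
  after op 4 (in-shuffle): 1 → 2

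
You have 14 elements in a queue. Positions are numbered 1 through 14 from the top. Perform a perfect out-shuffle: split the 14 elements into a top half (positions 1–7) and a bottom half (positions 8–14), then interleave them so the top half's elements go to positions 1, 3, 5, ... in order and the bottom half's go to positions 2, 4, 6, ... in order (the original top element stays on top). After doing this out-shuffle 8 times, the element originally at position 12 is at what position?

Track the element's position through each out-shuffle:
12 → 10 → 6 → 11 → 8 → 2 → 3 → 5 → 9

9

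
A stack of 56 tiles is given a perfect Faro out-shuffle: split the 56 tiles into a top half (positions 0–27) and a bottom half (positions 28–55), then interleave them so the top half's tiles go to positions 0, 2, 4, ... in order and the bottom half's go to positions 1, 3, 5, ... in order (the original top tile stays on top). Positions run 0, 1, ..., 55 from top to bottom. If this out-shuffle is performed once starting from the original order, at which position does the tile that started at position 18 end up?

Track the tile's position through each out-shuffle:
18 → 36

36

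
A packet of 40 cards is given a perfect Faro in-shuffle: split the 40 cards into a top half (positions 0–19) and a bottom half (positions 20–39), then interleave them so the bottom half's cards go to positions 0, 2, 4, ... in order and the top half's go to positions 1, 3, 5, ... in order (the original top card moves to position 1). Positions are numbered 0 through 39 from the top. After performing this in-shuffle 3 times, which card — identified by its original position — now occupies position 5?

10

Work backwards from position 5, undoing one in-shuffle at a time:
5 ← 2 ← 21 ← 10
So the card now at position 5 started at position 10.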